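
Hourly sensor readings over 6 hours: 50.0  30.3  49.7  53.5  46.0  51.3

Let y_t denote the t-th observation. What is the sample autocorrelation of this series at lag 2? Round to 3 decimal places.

-0.206

Mean ȳ = (50.0 + 30.3 + 49.7 + 53.5 + 46.0 + 51.3)/6 = 46.8000
Deviations from mean: 3.2000, -16.5000, 2.9000, 6.7000, -0.8000, 4.5000
Σ(y_t−ȳ)(y_{t+2}−ȳ) = (9.2800) + (-110.5500) + (-2.3200) + (30.1500) = -73.4400
Denominator Σ(y_t−ȳ)² = 356.6800
r_2 = -73.4400 / 356.6800 = -0.206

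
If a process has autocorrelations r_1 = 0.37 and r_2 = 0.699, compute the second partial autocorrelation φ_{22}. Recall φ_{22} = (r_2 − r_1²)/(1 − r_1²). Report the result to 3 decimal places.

φ_{22} = (r_2 − r_1²) / (1 − r_1²)
r_1² = (0.37)² = 0.1369
Numerator = 0.699 − 0.1369 = 0.5621; denominator = 1 − 0.1369 = 0.8631
φ_{22} = 0.5621 / 0.8631 = 0.651

0.651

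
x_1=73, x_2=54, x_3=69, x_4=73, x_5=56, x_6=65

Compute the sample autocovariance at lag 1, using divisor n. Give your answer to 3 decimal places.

Mean x̄ = (73 + 54 + 69 + 73 + 56 + 65)/6 = 65.0000
Σ_{t=1}^{5}(x_t−x̄)(x_{t+1}−x̄) = -172.0000
γ_1 = -172.0000 / 6 = -28.667

-28.667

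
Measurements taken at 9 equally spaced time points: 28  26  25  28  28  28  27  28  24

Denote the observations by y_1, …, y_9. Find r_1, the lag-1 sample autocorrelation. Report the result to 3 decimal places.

-0.101

Mean ȳ = (28 + 26 + 25 + 28 + 28 + 28 + 27 + 28 + 24)/9 = 26.8889
Numerator Σ_{t=1}^{8}(y_t−ȳ)(y_{t+1}−ȳ) = -1.9012
Denominator Σ(y_t−ȳ)² = 18.8889
r_1 = -1.9012 / 18.8889 = -0.101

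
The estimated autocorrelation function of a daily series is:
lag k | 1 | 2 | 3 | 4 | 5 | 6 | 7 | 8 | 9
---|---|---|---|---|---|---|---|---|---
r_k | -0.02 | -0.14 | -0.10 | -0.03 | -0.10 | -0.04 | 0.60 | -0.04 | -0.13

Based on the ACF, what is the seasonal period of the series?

The largest autocorrelation is r_7 = 0.60; the remaining lags stay at or below -0.02.
The dominant spike at lag 7 indicates a seasonal period of 7.

7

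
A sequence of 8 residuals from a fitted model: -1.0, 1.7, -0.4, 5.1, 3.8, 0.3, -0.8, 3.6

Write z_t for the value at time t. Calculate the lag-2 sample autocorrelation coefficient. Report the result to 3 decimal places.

-0.284

Mean z̄ = (-1.0 + 1.7 − 0.4 + 5.1 + 3.8 + 0.3 − 0.8 + 3.6)/8 = 1.5375
Deviations from mean: -2.5375, 0.1625, -1.9375, 3.5625, 2.2625, -1.2375, -2.3375, 2.0625
Numerator Σ_{t=1}^{6}(z_t−z̄)(z_{t+2}−z̄) = -11.1378
Denominator Σ(z_t−z̄)² = 39.2788
r_2 = -11.1378 / 39.2788 = -0.284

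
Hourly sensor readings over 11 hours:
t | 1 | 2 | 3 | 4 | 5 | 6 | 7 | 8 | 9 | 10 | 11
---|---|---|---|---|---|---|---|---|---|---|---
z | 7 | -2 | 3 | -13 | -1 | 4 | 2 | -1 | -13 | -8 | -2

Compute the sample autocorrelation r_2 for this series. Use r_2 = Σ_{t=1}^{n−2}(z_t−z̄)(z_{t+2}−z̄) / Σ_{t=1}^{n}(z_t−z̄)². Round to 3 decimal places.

-0.130

Mean z̄ = (7 − 2 + 3 − 13 − 1 + 4 + 2 − 1 − 13 − 8 − 2)/11 = -2.1818
Numerator Σ_{t=1}^{9}(z_t−z̄)(z_{t+2}−z̄) = -56.9752
Denominator Σ(z_t−z̄)² = 437.6364
r_2 = -56.9752 / 437.6364 = -0.130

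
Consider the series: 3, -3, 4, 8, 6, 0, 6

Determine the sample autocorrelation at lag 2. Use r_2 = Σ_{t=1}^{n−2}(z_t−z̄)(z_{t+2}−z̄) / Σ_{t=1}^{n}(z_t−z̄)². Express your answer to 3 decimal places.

-0.424

Mean z̄ = (3 − 3 + 4 + 8 + 6 + 0 + 6)/7 = 3.4286
Deviations from mean: -0.4286, -6.4286, 0.5714, 4.5714, 2.5714, -3.4286, 2.5714
Σ(z_t−z̄)(z_{t+2}−z̄) = (-0.2449) + (-29.3878) + (1.4694) + (-15.6735) + (6.6122) = -37.2245
Denominator Σ(z_t−z̄)² = 87.7143
r_2 = -37.2245 / 87.7143 = -0.424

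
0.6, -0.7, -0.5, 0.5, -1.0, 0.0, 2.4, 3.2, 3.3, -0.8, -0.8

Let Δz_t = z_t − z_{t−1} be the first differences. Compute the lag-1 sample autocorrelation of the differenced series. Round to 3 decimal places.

0.031

First differences Δz: -1.3, 0.2, 1.0, -1.5, 1.0, 2.4, 0.8, 0.1, -4.1, 0.0
Mean of differences = -0.1400
Numerator Σ(Δz_t−Δz̄)(Δz_{t+1}−Δz̄) = 0.8964
Denominator Σ(Δz_t−Δz̄)² = 29.0040
r_1(Δz) = 0.8964 / 29.0040 = 0.031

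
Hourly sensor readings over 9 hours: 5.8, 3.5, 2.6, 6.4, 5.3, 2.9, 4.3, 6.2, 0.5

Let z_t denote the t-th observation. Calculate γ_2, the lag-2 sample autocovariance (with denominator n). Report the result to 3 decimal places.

Mean z̄ = (5.8 + 3.5 + 2.6 + 6.4 + 5.3 + 2.9 + 4.3 + 6.2 + 0.5)/9 = 4.1667
Σ_{t=1}^{7}(z_t−z̄)(z_{t+2}−z̄) = -11.5656
γ_2 = -11.5656 / 9 = -1.285

-1.285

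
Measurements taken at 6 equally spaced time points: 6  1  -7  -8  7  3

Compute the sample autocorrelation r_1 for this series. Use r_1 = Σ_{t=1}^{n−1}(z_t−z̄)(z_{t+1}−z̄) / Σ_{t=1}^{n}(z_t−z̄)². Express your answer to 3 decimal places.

Mean z̄ = (6 + 1 − 7 − 8 + 7 + 3)/6 = 0.3333
Numerator Σ_{t=1}^{5}(z_t−z̄)(z_{t+1}−z̄) = 22.2222
Denominator Σ(z_t−z̄)² = 207.3333
r_1 = 22.2222 / 207.3333 = 0.107

0.107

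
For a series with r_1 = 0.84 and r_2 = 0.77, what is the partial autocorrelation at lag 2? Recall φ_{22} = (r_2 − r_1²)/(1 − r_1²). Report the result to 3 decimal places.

0.219

φ_{22} = (r_2 − r_1²) / (1 − r_1²)
r_1² = (0.84)² = 0.7056
Numerator = 0.77 − 0.7056 = 0.0644; denominator = 1 − 0.7056 = 0.2944
φ_{22} = 0.0644 / 0.2944 = 0.219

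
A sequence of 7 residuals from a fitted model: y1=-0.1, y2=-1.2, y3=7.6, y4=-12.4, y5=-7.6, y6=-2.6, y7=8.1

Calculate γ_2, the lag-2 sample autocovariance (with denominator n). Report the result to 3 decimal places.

-12.890

Mean ȳ = (-0.1 − 1.2 + 7.6 − 12.4 − 7.6 − 2.6 + 8.1)/7 = -1.1714
Deviations: 1.0714, -0.0286, 8.7714, -11.2286, -6.4286, -1.4286, 9.2714
Σ_{t=1}^{5}(y_t−ȳ)(y_{t+2}−ȳ) = -90.2302
γ_2 = -90.2302 / 7 = -12.890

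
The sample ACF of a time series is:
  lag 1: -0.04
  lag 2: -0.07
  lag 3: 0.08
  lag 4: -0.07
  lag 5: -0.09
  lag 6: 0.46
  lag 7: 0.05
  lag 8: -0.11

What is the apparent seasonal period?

6

The largest autocorrelation is r_6 = 0.46; the remaining lags stay at or below 0.08.
The dominant spike at lag 6 indicates a seasonal period of 6.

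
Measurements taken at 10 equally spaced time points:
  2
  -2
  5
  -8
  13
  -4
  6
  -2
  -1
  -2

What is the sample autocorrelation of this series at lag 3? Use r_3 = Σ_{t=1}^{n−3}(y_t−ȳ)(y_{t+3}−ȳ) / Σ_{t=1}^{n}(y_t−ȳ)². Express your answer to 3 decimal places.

Mean ȳ = (2 − 2 + 5 − 8 + 13 − 4 + 6 − 2 − 1 − 2)/10 = 0.7000
Σ(y_t−ȳ)(y_{t+3}−ȳ) = (-11.3100) + (-33.2100) + (-20.2100) + (-46.1100) + (-33.2100) + (7.9900) + (-14.3100) = -150.3700
Denominator Σ(y_t−ȳ)² = 322.1000
r_3 = -150.3700 / 322.1000 = -0.467

-0.467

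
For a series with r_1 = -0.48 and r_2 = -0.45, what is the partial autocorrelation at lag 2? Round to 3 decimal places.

-0.884

φ_{22} = (r_2 − r_1²) / (1 − r_1²)
r_1² = (-0.48)² = 0.2304
Numerator = -0.45 − 0.2304 = -0.6804; denominator = 1 − 0.2304 = 0.7696
φ_{22} = -0.6804 / 0.7696 = -0.884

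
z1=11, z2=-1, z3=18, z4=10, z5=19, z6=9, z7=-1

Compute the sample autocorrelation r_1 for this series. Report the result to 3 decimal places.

Mean z̄ = (11 − 1 + 18 + 10 + 19 + 9 − 1)/7 = 9.2857
Deviations from mean: 1.7143, -10.2857, 8.7143, 0.7143, 9.7143, -0.2857, -10.2857
Σ(z_t−z̄)(z_{t+1}−z̄) = (-17.6327) + (-89.6327) + (6.2245) + (6.9388) + (-2.7755) + (2.9388) = -93.9388
Denominator Σ(z_t−z̄)² = 385.4286
r_1 = -93.9388 / 385.4286 = -0.244

-0.244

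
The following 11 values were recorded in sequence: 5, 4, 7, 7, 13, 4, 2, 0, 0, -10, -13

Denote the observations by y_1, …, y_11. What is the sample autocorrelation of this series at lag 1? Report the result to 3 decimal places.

0.582

Mean ȳ = (5 + 4 + 7 + 7 + 13 + 4 + 2 + 0 + 0 − 10 − 13)/11 = 1.7273
Numerator Σ_{t=1}^{10}(y_t−ȳ)(y_{t+1}−ȳ) = 328.3802
Denominator Σ(y_t−ȳ)² = 564.1818
r_1 = 328.3802 / 564.1818 = 0.582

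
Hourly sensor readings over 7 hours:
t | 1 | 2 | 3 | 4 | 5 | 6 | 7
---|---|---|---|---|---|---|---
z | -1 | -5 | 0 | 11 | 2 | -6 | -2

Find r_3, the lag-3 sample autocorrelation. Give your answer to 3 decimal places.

Mean z̄ = (-1 − 5 + 0 + 11 + 2 − 6 − 2)/7 = -0.1429
Deviations from mean: -0.8571, -4.8571, 0.1429, 11.1429, 2.1429, -5.8571, -1.8571
Σ(z_t−z̄)(z_{t+3}−z̄) = (-9.5510) + (-10.4082) + (-0.8367) + (-20.6939) = -41.4898
Denominator Σ(z_t−z̄)² = 190.8571
r_3 = -41.4898 / 190.8571 = -0.217

-0.217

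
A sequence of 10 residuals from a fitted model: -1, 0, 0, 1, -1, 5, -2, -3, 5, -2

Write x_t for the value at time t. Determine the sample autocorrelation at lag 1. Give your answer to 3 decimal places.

-0.518

Mean x̄ = (-1 + 0 + 0 + 1 − 1 + 5 − 2 − 3 + 5 − 2)/10 = 0.2000
Numerator Σ_{t=1}^{9}(x_t−x̄)(x_{t+1}−x̄) = -36.0400
Denominator Σ(x_t−x̄)² = 69.6000
r_1 = -36.0400 / 69.6000 = -0.518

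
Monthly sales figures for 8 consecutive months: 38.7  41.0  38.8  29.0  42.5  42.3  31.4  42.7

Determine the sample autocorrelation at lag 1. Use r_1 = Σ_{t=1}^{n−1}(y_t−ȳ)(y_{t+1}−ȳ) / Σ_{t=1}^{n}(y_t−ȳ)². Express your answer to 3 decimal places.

Mean ȳ = (38.7 + 41.0 + 38.8 + 29.0 + 42.5 + 42.3 + 31.4 + 42.7)/8 = 38.3000
Deviations from mean: 0.4000, 2.7000, 0.5000, -9.3000, 4.2000, 4.0000, -6.9000, 4.4000
Numerator Σ_{t=1}^{7}(y_t−ȳ)(y_{t+1}−ȳ) = -82.4400
Denominator Σ(y_t−ȳ)² = 194.8000
r_1 = -82.4400 / 194.8000 = -0.423

-0.423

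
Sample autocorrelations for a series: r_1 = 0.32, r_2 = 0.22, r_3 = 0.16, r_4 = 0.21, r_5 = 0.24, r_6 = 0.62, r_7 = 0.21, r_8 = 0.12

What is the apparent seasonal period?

6

The largest autocorrelation is r_6 = 0.62; the remaining lags stay at or below 0.32. The elevated value at lag 1 (0.32), dropping to 0.22 at lag 2, reflects decaying short-term dependence rather than seasonality.
The dominant spike at lag 6 indicates a seasonal period of 6.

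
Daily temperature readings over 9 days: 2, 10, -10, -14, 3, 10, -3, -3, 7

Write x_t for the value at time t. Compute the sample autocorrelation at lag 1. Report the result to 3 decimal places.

0.013

Mean x̄ = (2 + 10 − 10 − 14 + 3 + 10 − 3 − 3 + 7)/9 = 0.2222
Numerator Σ_{t=1}^{8}(x_t−x̄)(x_{t+1}−x̄) = 7.5062
Denominator Σ(x_t−x̄)² = 575.5556
r_1 = 7.5062 / 575.5556 = 0.013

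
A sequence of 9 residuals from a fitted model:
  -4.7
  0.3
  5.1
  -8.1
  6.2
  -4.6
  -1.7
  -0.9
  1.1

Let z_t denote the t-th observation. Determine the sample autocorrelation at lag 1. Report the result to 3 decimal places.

Mean z̄ = (-4.7 + 0.3 + 5.1 − 8.1 + 6.2 − 4.6 − 1.7 − 0.9 + 1.1)/9 = -0.8111
Numerator Σ_{t=1}^{8}(z_t−z̄)(z_{t+1}−z̄) = -115.2290
Denominator Σ(z_t−z̄)² = 172.3889
r_1 = -115.2290 / 172.3889 = -0.668

-0.668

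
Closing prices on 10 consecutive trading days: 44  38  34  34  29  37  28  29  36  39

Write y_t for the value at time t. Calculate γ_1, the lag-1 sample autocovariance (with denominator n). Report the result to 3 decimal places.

Mean ȳ = (44 + 38 + 34 + 34 + 29 + 37 + 28 + 29 + 36 + 39)/10 = 34.8000
Σ_{t=1}^{9}(y_t−ȳ)(y_{t+1}−ȳ) = 41.9600
γ_1 = 41.9600 / 10 = 4.196

4.196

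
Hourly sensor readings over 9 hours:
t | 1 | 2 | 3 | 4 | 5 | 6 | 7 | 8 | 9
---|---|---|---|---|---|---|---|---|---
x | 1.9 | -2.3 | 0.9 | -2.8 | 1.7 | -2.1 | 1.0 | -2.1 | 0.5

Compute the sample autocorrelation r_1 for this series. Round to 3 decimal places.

Mean x̄ = (1.9 − 2.3 + 0.9 − 2.8 + 1.7 − 2.1 + 1.0 − 2.1 + 0.5)/9 = -0.3667
Numerator Σ_{t=1}^{8}(x_t−x̄)(x_{t+1}−x̄) = -24.7644
Denominator Σ(x_t−x̄)² = 29.3000
r_1 = -24.7644 / 29.3000 = -0.845

-0.845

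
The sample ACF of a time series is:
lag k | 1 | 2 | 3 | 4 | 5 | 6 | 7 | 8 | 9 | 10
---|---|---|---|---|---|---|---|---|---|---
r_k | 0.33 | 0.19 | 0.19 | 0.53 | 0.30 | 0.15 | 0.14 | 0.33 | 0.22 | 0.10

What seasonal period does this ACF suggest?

4

The largest autocorrelation is r_4 = 0.53; the remaining lags stay at or below 0.33. The elevated value at lag 1 (0.33), dropping to 0.19 at lag 2, reflects decaying short-term dependence rather than seasonality.
The dominant spike at lag 4 indicates a seasonal period of 4.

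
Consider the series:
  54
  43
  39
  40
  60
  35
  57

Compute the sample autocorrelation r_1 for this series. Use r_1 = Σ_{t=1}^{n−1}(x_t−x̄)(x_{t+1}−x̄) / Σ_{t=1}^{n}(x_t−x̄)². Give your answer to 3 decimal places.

Mean x̄ = (54 + 43 + 39 + 40 + 60 + 35 + 57)/7 = 46.8571
Deviations from mean: 7.1429, -3.8571, -7.8571, -6.8571, 13.1429, -11.8571, 10.1429
Σ(x_t−x̄)(x_{t+1}−x̄) = (-27.5510) + (30.3061) + (53.8776) + (-90.1224) + (-155.8367) + (-120.2653) = -309.5918
Denominator Σ(x_t−x̄)² = 590.8571
r_1 = -309.5918 / 590.8571 = -0.524

-0.524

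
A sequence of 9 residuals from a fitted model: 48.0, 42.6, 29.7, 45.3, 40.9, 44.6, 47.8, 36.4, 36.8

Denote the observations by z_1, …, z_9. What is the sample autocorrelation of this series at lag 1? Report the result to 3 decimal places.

-0.149

Mean z̄ = (48.0 + 42.6 + 29.7 + 45.3 + 40.9 + 44.6 + 47.8 + 36.4 + 36.8)/9 = 41.3444
Numerator Σ_{t=1}^{8}(z_t−z̄)(z_{t+1}−z̄) = -43.9620
Denominator Σ(z_t−z̄)² = 294.6822
r_1 = -43.9620 / 294.6822 = -0.149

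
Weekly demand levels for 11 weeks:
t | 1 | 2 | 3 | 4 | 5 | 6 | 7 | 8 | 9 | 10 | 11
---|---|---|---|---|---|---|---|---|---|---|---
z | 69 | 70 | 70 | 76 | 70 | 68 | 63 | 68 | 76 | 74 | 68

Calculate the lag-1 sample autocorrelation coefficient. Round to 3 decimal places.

Mean z̄ = (69 + 70 + 70 + 76 + 70 + 68 + 63 + 68 + 76 + 74 + 68)/11 = 70.1818
Numerator Σ_{t=1}^{10}(z_t−z̄)(z_{t+1}−z̄) = 31.0579
Denominator Σ(z_t−z̄)² = 149.6364
r_1 = 31.0579 / 149.6364 = 0.208

0.208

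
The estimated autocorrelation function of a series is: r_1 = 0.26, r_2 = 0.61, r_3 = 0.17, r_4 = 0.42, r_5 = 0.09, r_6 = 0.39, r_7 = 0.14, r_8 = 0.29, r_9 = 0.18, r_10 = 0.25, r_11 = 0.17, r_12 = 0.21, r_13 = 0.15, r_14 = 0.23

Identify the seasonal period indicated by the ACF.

2

The largest autocorrelation is r_2 = 0.61, with weaker echoes at lags 4 (0.42), 6 (0.39) and 8 (0.29); the remaining lags stay at or below 0.26.
The dominant spike at lag 2 indicates a seasonal period of 2.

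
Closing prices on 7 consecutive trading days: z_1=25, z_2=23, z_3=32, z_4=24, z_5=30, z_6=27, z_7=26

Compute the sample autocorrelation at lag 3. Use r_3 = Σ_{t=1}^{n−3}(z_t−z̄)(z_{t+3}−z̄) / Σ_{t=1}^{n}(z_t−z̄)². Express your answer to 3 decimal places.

-0.065

Mean z̄ = (25 + 23 + 32 + 24 + 30 + 27 + 26)/7 = 26.7143
Numerator Σ_{t=1}^{4}(z_t−z̄)(z_{t+3}−z̄) = -4.1020
Denominator Σ(z_t−z̄)² = 63.4286
r_3 = -4.1020 / 63.4286 = -0.065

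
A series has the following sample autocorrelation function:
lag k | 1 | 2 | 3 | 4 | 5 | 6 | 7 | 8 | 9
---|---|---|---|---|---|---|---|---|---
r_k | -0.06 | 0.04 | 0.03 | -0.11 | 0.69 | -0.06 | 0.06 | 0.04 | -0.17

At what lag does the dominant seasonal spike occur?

5

The largest autocorrelation is r_5 = 0.69; the remaining lags stay at or below 0.06.
The dominant spike at lag 5 indicates a seasonal period of 5.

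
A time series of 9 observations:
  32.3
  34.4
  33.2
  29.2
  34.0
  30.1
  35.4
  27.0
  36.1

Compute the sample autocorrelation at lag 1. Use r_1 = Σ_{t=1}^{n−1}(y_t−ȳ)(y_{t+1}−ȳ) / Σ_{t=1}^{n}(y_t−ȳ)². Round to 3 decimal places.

-0.711

Mean ȳ = (32.3 + 34.4 + 33.2 + 29.2 + 34.0 + 30.1 + 35.4 + 27.0 + 36.1)/9 = 32.4111
Numerator Σ_{t=1}^{8}(y_t−ȳ)(y_{t+1}−ȳ) = -53.0012
Denominator Σ(y_t−ȳ)² = 74.5889
r_1 = -53.0012 / 74.5889 = -0.711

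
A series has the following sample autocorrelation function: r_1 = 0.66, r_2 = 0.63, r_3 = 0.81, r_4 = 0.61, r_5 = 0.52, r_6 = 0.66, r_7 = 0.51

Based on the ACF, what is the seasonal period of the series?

3

The largest autocorrelation is r_3 = 0.81; the remaining lags stay at or below 0.66. The elevated value at lag 1 (0.66), dropping to 0.63 at lag 2, reflects decaying short-term dependence rather than seasonality.
The dominant spike at lag 3 indicates a seasonal period of 3.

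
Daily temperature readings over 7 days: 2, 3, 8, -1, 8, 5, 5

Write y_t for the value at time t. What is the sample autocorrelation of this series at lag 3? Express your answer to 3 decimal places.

Mean ȳ = (2 + 3 + 8 − 1 + 8 + 5 + 5)/7 = 4.2857
Deviations from mean: -2.2857, -1.2857, 3.7143, -5.2857, 3.7143, 0.7143, 0.7143
Σ(y_t−ȳ)(y_{t+3}−ȳ) = (12.0816) + (-4.7755) + (2.6531) + (-3.7755) = 6.1837
Denominator Σ(y_t−ȳ)² = 63.4286
r_3 = 6.1837 / 63.4286 = 0.097

0.097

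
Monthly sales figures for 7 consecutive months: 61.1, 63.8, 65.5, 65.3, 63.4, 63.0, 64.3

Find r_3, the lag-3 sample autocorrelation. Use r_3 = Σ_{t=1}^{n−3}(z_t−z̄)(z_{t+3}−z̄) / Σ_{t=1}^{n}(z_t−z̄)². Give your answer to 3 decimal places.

-0.343

Mean z̄ = (61.1 + 63.8 + 65.5 + 65.3 + 63.4 + 63.0 + 64.3)/7 = 63.7714
Deviations from mean: -2.6714, 0.0286, 1.7286, 1.5286, -0.3714, -0.7714, 0.5286
Σ(z_t−z̄)(z_{t+3}−z̄) = (-4.0835) + (-0.0106) + (-1.3335) + (0.8080) = -4.6196
Denominator Σ(z_t−z̄)² = 13.4743
r_3 = -4.6196 / 13.4743 = -0.343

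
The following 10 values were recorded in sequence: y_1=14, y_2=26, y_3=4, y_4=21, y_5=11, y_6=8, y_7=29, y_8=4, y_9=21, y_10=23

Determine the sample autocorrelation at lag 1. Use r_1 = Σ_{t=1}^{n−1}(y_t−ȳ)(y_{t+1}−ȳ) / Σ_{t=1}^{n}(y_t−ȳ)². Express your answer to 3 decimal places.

Mean ȳ = (14 + 26 + 4 + 21 + 11 + 8 + 29 + 4 + 21 + 23)/10 = 16.1000
Numerator Σ_{t=1}^{9}(y_t−ȳ)(y_{t+1}−ȳ) = -469.6100
Denominator Σ(y_t−ȳ)² = 748.9000
r_1 = -469.6100 / 748.9000 = -0.627

-0.627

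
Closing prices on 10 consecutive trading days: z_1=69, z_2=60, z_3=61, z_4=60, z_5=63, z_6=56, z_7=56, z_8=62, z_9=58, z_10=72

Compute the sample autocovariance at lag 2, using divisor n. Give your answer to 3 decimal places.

2.162

Mean z̄ = (69 + 60 + 61 + 60 + 63 + 56 + 56 + 62 + 58 + 72)/10 = 61.7000
Σ_{t=1}^{8}(z_t−z̄)(z_{t+2}−z̄) = 21.6200
γ_2 = 21.6200 / 10 = 2.162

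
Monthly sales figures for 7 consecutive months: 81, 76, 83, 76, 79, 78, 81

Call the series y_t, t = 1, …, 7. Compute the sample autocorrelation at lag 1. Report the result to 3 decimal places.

-0.737

Mean ȳ = (81 + 76 + 83 + 76 + 79 + 78 + 81)/7 = 79.1429
Deviations from mean: 1.8571, -3.1429, 3.8571, -3.1429, -0.1429, -1.1429, 1.8571
Numerator Σ_{t=1}^{6}(y_t−ȳ)(y_{t+1}−ȳ) = -31.5918
Denominator Σ(y_t−ȳ)² = 42.8571
r_1 = -31.5918 / 42.8571 = -0.737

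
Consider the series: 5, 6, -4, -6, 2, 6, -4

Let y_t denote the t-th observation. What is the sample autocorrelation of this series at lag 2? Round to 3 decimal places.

-0.624

Mean ȳ = (5 + 6 − 4 − 6 + 2 + 6 − 4)/7 = 0.7143
Deviations from mean: 4.2857, 5.2857, -4.7143, -6.7143, 1.2857, 5.2857, -4.7143
Numerator Σ_{t=1}^{5}(y_t−ȳ)(y_{t+2}−ȳ) = -103.3061
Denominator Σ(y_t−ȳ)² = 165.4286
r_2 = -103.3061 / 165.4286 = -0.624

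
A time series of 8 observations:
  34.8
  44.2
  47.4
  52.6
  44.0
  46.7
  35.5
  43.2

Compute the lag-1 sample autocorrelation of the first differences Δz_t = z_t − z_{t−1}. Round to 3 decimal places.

First differences Δz: 9.4, 3.2, 5.2, -8.6, 2.7, -11.2, 7.7
Mean of differences = 1.2000
Numerator Σ(Δz_t−Δz̄)(Δz_{t+1}−Δz̄) = -128.7000
Denominator Σ(Δz_t−Δz̄)² = 381.5400
r_1(Δz) = -128.7000 / 381.5400 = -0.337

-0.337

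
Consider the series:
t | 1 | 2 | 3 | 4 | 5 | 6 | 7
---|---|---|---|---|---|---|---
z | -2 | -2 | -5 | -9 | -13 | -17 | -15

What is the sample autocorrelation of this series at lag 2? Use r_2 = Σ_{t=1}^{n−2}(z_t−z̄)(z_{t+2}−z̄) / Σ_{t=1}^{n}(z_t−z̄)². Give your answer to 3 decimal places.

Mean z̄ = (-2 − 2 − 5 − 9 − 13 − 17 − 15)/7 = -9.0000
Σ(z_t−z̄)(z_{t+2}−z̄) = (28.0000) + (0.0000) + (-16.0000) + (0.0000) + (24.0000) = 36.0000
Denominator Σ(z_t−z̄)² = 230.0000
r_2 = 36.0000 / 230.0000 = 0.157

0.157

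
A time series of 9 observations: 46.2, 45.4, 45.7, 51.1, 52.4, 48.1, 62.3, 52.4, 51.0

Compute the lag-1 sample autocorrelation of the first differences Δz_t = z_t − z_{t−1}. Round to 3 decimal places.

First differences Δz: -0.8, 0.3, 5.4, 1.3, -4.3, 14.2, -9.9, -1.4
Mean of differences = 0.6000
Numerator Σ(Δz_t−Δz̄)(Δz_{t+1}−Δz̄) = -189.5300
Denominator Σ(Δz_t−Δz̄)² = 348.8000
r_1(Δz) = -189.5300 / 348.8000 = -0.543

-0.543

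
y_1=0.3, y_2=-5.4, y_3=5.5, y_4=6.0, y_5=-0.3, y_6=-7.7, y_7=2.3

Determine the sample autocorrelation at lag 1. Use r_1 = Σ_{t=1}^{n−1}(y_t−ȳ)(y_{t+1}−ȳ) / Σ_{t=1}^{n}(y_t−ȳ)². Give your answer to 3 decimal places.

-0.096

Mean ȳ = (0.3 − 5.4 + 5.5 + 6.0 − 0.3 − 7.7 + 2.3)/7 = 0.1000
Numerator Σ_{t=1}^{6}(y_t−ȳ)(y_{t+1}−ȳ) = -15.3400
Denominator Σ(y_t−ȳ)² = 160.1000
r_1 = -15.3400 / 160.1000 = -0.096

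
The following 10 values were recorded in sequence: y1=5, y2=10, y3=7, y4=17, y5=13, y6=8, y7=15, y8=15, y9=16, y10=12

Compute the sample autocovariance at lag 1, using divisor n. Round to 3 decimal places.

0.996

Mean ȳ = (5 + 10 + 7 + 17 + 13 + 8 + 15 + 15 + 16 + 12)/10 = 11.8000
Σ_{t=1}^{9}(y_t−ȳ)(y_{t+1}−ȳ) = 9.9600
γ_1 = 9.9600 / 10 = 0.996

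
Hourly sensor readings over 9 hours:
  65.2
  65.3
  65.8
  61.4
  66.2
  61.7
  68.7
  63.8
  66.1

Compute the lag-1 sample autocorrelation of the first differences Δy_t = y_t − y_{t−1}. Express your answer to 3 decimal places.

-0.863

First differences Δy: 0.1, 0.5, -4.4, 4.8, -4.5, 7.0, -4.9, 2.3
Mean of differences = 0.1125
Numerator Σ(Δy_t−Δȳ)(Δy_{t+1}−Δȳ) = -121.7839
Denominator Σ(Δy_t−Δȳ)² = 141.1088
r_1(Δy) = -121.7839 / 141.1088 = -0.863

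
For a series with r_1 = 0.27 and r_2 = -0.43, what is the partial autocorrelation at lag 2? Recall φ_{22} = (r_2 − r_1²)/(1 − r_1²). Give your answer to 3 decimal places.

φ_{22} = (r_2 − r_1²) / (1 − r_1²)
r_1² = (0.27)² = 0.0729
Numerator = -0.43 − 0.0729 = -0.5029; denominator = 1 − 0.0729 = 0.9271
φ_{22} = -0.5029 / 0.9271 = -0.542

-0.542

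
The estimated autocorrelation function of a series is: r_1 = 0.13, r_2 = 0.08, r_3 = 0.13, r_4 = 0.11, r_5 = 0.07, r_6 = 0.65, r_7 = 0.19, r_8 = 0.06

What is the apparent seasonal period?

6

The largest autocorrelation is r_6 = 0.65; the remaining lags stay at or below 0.19.
The dominant spike at lag 6 indicates a seasonal period of 6.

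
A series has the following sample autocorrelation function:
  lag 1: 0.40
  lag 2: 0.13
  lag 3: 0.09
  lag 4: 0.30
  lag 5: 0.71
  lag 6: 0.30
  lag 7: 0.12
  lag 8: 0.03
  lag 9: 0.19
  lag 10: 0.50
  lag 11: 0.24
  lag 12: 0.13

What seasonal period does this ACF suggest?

5

The largest autocorrelation is r_5 = 0.71, with a weaker echo at lag 10 (0.50); the remaining lags stay at or below 0.40. The elevated value at lag 1 (0.40), dropping to 0.13 at lag 2, reflects decaying short-term dependence rather than seasonality.
The dominant spike at lag 5 indicates a seasonal period of 5.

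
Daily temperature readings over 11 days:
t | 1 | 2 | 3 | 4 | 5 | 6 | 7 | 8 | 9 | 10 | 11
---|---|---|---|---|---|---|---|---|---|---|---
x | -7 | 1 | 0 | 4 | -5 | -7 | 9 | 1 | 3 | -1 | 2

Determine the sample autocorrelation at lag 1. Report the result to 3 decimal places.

Mean x̄ = (-7 + 1 + 0 + 4 − 5 − 7 + 9 + 1 + 3 − 1 + 2)/11 = 0.0000
Numerator Σ_{t=1}^{10}(x_t−x̄)(x_{t+1}−x̄) = -48.0000
Denominator Σ(x_t−x̄)² = 236.0000
r_1 = -48.0000 / 236.0000 = -0.203

-0.203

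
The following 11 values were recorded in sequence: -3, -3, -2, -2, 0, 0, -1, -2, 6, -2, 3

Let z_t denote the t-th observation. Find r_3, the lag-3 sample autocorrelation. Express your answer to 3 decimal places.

Mean z̄ = (-3 − 3 − 2 − 2 + 0 + 0 − 1 − 2 + 6 − 2 + 3)/11 = -0.5455
Numerator Σ_{t=1}^{8}(z_t−z̄)(z_{t+3}−z̄) = 0.3802
Denominator Σ(z_t−z̄)² = 76.7273
r_3 = 0.3802 / 76.7273 = 0.005

0.005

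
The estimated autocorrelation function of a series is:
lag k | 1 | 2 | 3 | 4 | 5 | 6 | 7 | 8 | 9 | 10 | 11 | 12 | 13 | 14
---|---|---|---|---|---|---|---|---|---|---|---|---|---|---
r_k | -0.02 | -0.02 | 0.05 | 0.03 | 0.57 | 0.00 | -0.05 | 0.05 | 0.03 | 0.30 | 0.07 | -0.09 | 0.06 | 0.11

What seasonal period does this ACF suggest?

The largest autocorrelation is r_5 = 0.57, with a weaker echo at lag 10 (0.30); the remaining lags stay at or below 0.11.
The dominant spike at lag 5 indicates a seasonal period of 5.

5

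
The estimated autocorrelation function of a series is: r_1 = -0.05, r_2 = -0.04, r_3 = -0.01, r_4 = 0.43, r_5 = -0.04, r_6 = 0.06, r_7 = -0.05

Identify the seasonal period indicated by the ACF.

4

The largest autocorrelation is r_4 = 0.43; the remaining lags stay at or below 0.06.
The dominant spike at lag 4 indicates a seasonal period of 4.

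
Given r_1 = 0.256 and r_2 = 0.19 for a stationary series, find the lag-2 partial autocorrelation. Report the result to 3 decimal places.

φ_{22} = (r_2 − r_1²) / (1 − r_1²)
r_1² = (0.256)² = 0.065536
Numerator = 0.19 − 0.0655 = 0.1245; denominator = 1 − 0.0655 = 0.9345
φ_{22} = 0.1245 / 0.9345 = 0.133

0.133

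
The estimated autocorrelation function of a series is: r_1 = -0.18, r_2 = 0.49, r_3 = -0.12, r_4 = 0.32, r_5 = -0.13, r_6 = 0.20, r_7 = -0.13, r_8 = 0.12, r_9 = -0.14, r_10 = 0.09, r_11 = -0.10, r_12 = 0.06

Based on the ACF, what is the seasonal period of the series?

The largest autocorrelation is r_2 = 0.49, with weaker echoes at lags 4 (0.32) and 6 (0.20); the remaining lags stay at or below 0.12.
The dominant spike at lag 2 indicates a seasonal period of 2.

2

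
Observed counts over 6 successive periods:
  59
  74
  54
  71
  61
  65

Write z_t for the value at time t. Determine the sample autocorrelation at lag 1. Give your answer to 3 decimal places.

Mean z̄ = (59 + 74 + 54 + 71 + 61 + 65)/6 = 64.0000
Deviations from mean: -5.0000, 10.0000, -10.0000, 7.0000, -3.0000, 1.0000
Numerator Σ_{t=1}^{5}(z_t−z̄)(z_{t+1}−z̄) = -244.0000
Denominator Σ(z_t−z̄)² = 284.0000
r_1 = -244.0000 / 284.0000 = -0.859

-0.859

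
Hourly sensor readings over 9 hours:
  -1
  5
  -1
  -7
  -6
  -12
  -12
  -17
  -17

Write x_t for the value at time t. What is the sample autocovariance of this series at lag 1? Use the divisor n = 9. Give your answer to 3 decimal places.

Mean x̄ = (-1 + 5 − 1 − 7 − 6 − 12 − 12 − 17 − 17)/9 = -7.5556
Σ_{t=1}^{8}(x_t−x̄)(x_{t+1}−x̄) = 313.1358
γ_1 = 313.1358 / 9 = 34.793

34.793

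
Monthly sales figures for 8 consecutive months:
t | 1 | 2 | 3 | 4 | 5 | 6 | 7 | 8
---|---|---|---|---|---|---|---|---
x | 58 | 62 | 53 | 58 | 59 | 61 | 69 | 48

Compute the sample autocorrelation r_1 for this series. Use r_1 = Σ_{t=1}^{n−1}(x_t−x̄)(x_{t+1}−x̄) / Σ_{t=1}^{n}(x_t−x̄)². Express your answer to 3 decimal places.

Mean x̄ = (58 + 62 + 53 + 58 + 59 + 61 + 69 + 48)/8 = 58.5000
Deviations from mean: -0.5000, 3.5000, -5.5000, -0.5000, 0.5000, 2.5000, 10.5000, -10.5000
Σ(x_t−x̄)(x_{t+1}−x̄) = (-1.7500) + (-19.2500) + (2.7500) + (-0.2500) + (1.2500) + (26.2500) + (-110.2500) = -101.2500
Denominator Σ(x_t−x̄)² = 270.0000
r_1 = -101.2500 / 270.0000 = -0.375

-0.375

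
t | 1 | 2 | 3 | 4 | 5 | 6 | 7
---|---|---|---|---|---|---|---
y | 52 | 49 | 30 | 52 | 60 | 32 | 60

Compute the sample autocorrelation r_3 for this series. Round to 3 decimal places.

0.405

Mean ȳ = (52 + 49 + 30 + 52 + 60 + 32 + 60)/7 = 47.8571
Numerator Σ_{t=1}^{4}(y_t−ȳ)(y_{t+3}−ȳ) = 364.5102
Denominator Σ(y_t−ȳ)² = 900.8571
r_3 = 364.5102 / 900.8571 = 0.405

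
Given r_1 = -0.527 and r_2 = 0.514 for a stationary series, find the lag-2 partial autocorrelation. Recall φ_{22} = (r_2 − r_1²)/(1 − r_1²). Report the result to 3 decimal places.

φ_{22} = (r_2 − r_1²) / (1 − r_1²)
r_1² = (-0.527)² = 0.277729
Numerator = 0.514 − 0.2777 = 0.2363; denominator = 1 − 0.2777 = 0.7223
φ_{22} = 0.2363 / 0.7223 = 0.327

0.327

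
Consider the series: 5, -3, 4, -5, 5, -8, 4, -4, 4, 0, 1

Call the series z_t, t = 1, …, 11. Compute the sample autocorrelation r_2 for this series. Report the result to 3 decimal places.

Mean z̄ = (5 − 3 + 4 − 5 + 5 − 8 + 4 − 4 + 4 + 0 + 1)/11 = 0.2727
Numerator Σ_{t=1}^{9}(z_t−z̄)(z_{t+2}−z̄) = 166.8512
Denominator Σ(z_t−z̄)² = 212.1818
r_2 = 166.8512 / 212.1818 = 0.786

0.786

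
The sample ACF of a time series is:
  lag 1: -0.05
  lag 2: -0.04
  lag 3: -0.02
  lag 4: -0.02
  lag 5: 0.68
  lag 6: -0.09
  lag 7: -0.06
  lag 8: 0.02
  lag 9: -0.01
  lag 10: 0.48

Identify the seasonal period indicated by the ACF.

5

The largest autocorrelation is r_5 = 0.68, with a weaker echo at lag 10 (0.48); the remaining lags stay at or below 0.02.
The dominant spike at lag 5 indicates a seasonal period of 5.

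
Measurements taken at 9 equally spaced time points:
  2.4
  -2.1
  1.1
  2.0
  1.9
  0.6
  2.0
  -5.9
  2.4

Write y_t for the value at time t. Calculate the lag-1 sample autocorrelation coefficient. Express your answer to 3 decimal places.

Mean ȳ = (2.4 − 2.1 + 1.1 + 2.0 + 1.9 + 0.6 + 2.0 − 5.9 + 2.4)/9 = 0.4889
Numerator Σ_{t=1}^{8}(y_t−ȳ)(y_{t+1}−ȳ) = -25.0135
Denominator Σ(y_t−ȳ)² = 61.7689
r_1 = -25.0135 / 61.7689 = -0.405

-0.405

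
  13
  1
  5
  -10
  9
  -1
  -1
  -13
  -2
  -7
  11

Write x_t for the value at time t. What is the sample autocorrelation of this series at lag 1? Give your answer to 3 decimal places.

-0.203

Mean x̄ = (13 + 1 + 5 − 10 + 9 − 1 − 1 − 13 − 2 − 7 + 11)/11 = 0.4545
Numerator Σ_{t=1}^{10}(x_t−x̄)(x_{t+1}−x̄) = -145.5702
Denominator Σ(x_t−x̄)² = 718.7273
r_1 = -145.5702 / 718.7273 = -0.203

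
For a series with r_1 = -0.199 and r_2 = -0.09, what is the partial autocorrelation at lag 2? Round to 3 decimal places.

φ_{22} = (r_2 − r_1²) / (1 − r_1²)
r_1² = (-0.199)² = 0.039601
Numerator = -0.09 − 0.0396 = -0.1296; denominator = 1 − 0.0396 = 0.9604
φ_{22} = -0.1296 / 0.9604 = -0.135

-0.135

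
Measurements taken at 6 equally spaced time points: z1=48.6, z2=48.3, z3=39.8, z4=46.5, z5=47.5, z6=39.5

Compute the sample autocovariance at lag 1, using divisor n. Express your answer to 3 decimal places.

-3.859

Mean z̄ = (48.6 + 48.3 + 39.8 + 46.5 + 47.5 + 39.5)/6 = 45.0333
Deviations: 3.5667, 3.2667, -5.2333, 1.4667, 2.4667, -5.5333
Σ_{t=1}^{5}(z_t−z̄)(z_{t+1}−z̄) = -23.1511
γ_1 = -23.1511 / 6 = -3.859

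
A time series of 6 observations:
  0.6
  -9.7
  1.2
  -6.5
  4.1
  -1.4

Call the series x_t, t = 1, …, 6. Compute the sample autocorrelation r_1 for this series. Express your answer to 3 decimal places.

-0.617

Mean x̄ = (0.6 − 9.7 + 1.2 − 6.5 + 4.1 − 1.4)/6 = -1.9500
Deviations from mean: 2.5500, -7.7500, 3.1500, -4.5500, 6.0500, 0.5500
Numerator Σ_{t=1}^{5}(x_t−x̄)(x_{t+1}−x̄) = -82.7075
Denominator Σ(x_t−x̄)² = 134.0950
r_1 = -82.7075 / 134.0950 = -0.617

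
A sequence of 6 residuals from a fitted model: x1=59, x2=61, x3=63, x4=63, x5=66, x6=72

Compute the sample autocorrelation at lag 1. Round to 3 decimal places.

Mean x̄ = (59 + 61 + 63 + 63 + 66 + 72)/6 = 64.0000
Σ(x_t−x̄)(x_{t+1}−x̄) = (15.0000) + (3.0000) + (1.0000) + (-2.0000) + (16.0000) = 33.0000
Denominator Σ(x_t−x̄)² = 104.0000
r_1 = 33.0000 / 104.0000 = 0.317

0.317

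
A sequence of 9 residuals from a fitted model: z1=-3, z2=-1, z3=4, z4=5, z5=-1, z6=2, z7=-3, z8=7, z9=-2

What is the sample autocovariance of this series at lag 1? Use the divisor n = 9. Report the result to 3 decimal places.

Mean z̄ = (-3 − 1 + 4 + 5 − 1 + 2 − 3 + 7 − 2)/9 = 0.8889
Σ_{t=1}^{8}(z_t−z̄)(z_{t+1}−z̄) = -41.3457
γ_1 = -41.3457 / 9 = -4.594

-4.594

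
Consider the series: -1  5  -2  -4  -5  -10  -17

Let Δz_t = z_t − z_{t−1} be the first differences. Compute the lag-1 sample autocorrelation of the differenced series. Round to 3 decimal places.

First differences Δz: 6, -7, -2, -1, -5, -7
Mean of differences = -2.6667
Numerator Σ(Δz_t−Δz̄)(Δz_{t+1}−Δz̄) = -33.1111
Denominator Σ(Δz_t−Δz̄)² = 121.3333
r_1(Δz) = -33.1111 / 121.3333 = -0.273

-0.273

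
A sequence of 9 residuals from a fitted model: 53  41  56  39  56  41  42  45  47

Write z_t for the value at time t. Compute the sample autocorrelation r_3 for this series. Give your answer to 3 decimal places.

Mean z̄ = (53 + 41 + 56 + 39 + 56 + 41 + 42 + 45 + 47)/9 = 46.6667
Numerator Σ_{t=1}^{6}(z_t−z̄)(z_{t+3}−z̄) = -136.0000
Denominator Σ(z_t−z̄)² = 362.0000
r_3 = -136.0000 / 362.0000 = -0.376

-0.376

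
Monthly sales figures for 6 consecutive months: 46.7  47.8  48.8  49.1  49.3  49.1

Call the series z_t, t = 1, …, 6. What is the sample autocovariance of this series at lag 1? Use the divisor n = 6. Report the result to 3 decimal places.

Mean z̄ = (46.7 + 47.8 + 48.8 + 49.1 + 49.3 + 49.1)/6 = 48.4667
Deviations: -1.7667, -0.6667, 0.3333, 0.6333, 0.8333, 0.6333
Σ_{t=1}^{5}(z_t−z̄)(z_{t+1}−z̄) = 2.2222
γ_1 = 2.2222 / 6 = 0.370

0.370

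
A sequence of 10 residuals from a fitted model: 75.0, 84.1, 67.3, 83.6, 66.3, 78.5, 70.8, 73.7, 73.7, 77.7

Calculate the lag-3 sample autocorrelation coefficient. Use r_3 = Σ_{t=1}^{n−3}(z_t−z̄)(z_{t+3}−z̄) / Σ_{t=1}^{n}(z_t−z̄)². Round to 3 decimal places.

Mean z̄ = (75.0 + 84.1 + 67.3 + 83.6 + 66.3 + 78.5 + 70.8 + 73.7 + 73.7 + 77.7)/10 = 75.0700
Σ(z_t−z̄)(z_{t+3}−z̄) = (-0.5971) + (-79.1931) + (-26.6511) + (-36.4231) + (12.0149) + (-4.6991) + (-11.2301) = -146.7787
Denominator Σ(z_t−z̄)² = 332.2610
r_3 = -146.7787 / 332.2610 = -0.442

-0.442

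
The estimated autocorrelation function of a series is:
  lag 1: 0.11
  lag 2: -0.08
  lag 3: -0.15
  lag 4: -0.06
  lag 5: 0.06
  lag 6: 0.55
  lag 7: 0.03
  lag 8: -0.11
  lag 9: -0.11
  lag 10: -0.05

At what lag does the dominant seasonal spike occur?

The largest autocorrelation is r_6 = 0.55; the remaining lags stay at or below 0.11.
The dominant spike at lag 6 indicates a seasonal period of 6.

6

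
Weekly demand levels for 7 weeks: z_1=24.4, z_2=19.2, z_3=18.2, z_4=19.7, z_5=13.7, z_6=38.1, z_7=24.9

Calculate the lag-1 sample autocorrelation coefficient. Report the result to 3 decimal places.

Mean z̄ = (24.4 + 19.2 + 18.2 + 19.7 + 13.7 + 38.1 + 24.9)/7 = 22.6000
Deviations from mean: 1.8000, -3.4000, -4.4000, -2.9000, -8.9000, 15.5000, 2.3000
Σ(z_t−z̄)(z_{t+1}−z̄) = (-6.1200) + (14.9600) + (12.7600) + (25.8100) + (-137.9500) + (35.6500) = -54.8900
Denominator Σ(z_t−z̄)² = 367.3200
r_1 = -54.8900 / 367.3200 = -0.149

-0.149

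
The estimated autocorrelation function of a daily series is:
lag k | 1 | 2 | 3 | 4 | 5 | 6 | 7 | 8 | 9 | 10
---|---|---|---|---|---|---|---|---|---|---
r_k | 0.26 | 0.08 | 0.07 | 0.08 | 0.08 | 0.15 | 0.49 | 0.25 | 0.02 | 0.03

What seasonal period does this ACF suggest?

7

The largest autocorrelation is r_7 = 0.49; the remaining lags stay at or below 0.26. The elevated value at lag 1 (0.26), dropping to 0.08 at lag 2, reflects decaying short-term dependence rather than seasonality.
The dominant spike at lag 7 indicates a seasonal period of 7.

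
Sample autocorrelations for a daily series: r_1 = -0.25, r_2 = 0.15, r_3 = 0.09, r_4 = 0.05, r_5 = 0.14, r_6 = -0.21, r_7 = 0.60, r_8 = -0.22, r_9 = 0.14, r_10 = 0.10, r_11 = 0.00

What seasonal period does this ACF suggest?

The largest autocorrelation is r_7 = 0.60; the remaining lags stay at or below 0.15.
The dominant spike at lag 7 indicates a seasonal period of 7.

7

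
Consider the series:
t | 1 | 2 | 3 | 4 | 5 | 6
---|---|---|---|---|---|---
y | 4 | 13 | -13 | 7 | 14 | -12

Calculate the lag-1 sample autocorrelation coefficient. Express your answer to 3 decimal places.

Mean ȳ = (4 + 13 − 13 + 7 + 14 − 12)/6 = 2.1667
Deviations from mean: 1.8333, 10.8333, -15.1667, 4.8333, 11.8333, -14.1667
Σ(y_t−ȳ)(y_{t+1}−ȳ) = (19.8611) + (-164.3056) + (-73.3056) + (57.1944) + (-167.6389) = -328.1944
Denominator Σ(y_t−ȳ)² = 714.8333
r_1 = -328.1944 / 714.8333 = -0.459

-0.459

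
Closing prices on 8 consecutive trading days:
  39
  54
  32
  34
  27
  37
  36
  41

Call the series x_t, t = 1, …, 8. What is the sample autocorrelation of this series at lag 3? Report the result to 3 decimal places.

-0.469

Mean x̄ = (39 + 54 + 32 + 34 + 27 + 37 + 36 + 41)/8 = 37.5000
Deviations from mean: 1.5000, 16.5000, -5.5000, -3.5000, -10.5000, -0.5000, -1.5000, 3.5000
Numerator Σ_{t=1}^{5}(x_t−x̄)(x_{t+3}−x̄) = -207.2500
Denominator Σ(x_t−x̄)² = 442.0000
r_3 = -207.2500 / 442.0000 = -0.469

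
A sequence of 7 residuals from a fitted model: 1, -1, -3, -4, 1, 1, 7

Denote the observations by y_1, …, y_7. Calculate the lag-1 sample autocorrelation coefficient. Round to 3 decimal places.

Mean ȳ = (1 − 1 − 3 − 4 + 1 + 1 + 7)/7 = 0.2857
Deviations from mean: 0.7143, -1.2857, -3.2857, -4.2857, 0.7143, 0.7143, 6.7143
Numerator Σ_{t=1}^{6}(y_t−ȳ)(y_{t+1}−ȳ) = 19.6327
Denominator Σ(y_t−ȳ)² = 77.4286
r_1 = 19.6327 / 77.4286 = 0.254

0.254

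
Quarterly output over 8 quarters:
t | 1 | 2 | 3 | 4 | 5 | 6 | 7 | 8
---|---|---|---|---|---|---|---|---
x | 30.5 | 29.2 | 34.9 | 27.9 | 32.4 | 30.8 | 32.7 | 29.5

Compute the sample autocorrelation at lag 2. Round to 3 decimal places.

Mean x̄ = (30.5 + 29.2 + 34.9 + 27.9 + 32.4 + 30.8 + 32.7 + 29.5)/8 = 30.9875
Deviations from mean: -0.4875, -1.7875, 3.9125, -3.0875, 1.4125, -0.1875, 1.7125, -1.4875
Σ(x_t−x̄)(x_{t+2}−x̄) = (-1.9073) + (5.5189) + (5.5264) + (0.5789) + (2.4189) + (0.2789) = 12.4147
Denominator Σ(x_t−x̄)² = 35.4488
r_2 = 12.4147 / 35.4488 = 0.350

0.350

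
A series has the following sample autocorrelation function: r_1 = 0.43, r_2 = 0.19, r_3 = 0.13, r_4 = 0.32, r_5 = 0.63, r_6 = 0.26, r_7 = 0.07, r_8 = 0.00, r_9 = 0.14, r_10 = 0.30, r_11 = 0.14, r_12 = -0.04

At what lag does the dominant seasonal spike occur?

5

The largest autocorrelation is r_5 = 0.63; the remaining lags stay at or below 0.43. The elevated value at lag 1 (0.43), dropping to 0.19 at lag 2, reflects decaying short-term dependence rather than seasonality.
The dominant spike at lag 5 indicates a seasonal period of 5.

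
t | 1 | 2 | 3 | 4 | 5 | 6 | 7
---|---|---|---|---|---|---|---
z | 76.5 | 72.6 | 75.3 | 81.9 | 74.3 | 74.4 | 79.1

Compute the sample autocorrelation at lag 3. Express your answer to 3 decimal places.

0.424

Mean z̄ = (76.5 + 72.6 + 75.3 + 81.9 + 74.3 + 74.4 + 79.1)/7 = 76.3000
Deviations from mean: 0.2000, -3.7000, -1.0000, 5.6000, -2.0000, -1.9000, 2.8000
Numerator Σ_{t=1}^{4}(z_t−z̄)(z_{t+3}−z̄) = 26.1000
Denominator Σ(z_t−z̄)² = 61.5400
r_3 = 26.1000 / 61.5400 = 0.424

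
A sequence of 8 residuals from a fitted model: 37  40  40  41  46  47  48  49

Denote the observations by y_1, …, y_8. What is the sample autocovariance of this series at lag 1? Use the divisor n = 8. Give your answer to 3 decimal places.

Mean ȳ = (37 + 40 + 40 + 41 + 46 + 47 + 48 + 49)/8 = 43.5000
Deviations: -6.5000, -3.5000, -3.5000, -2.5000, 2.5000, 3.5000, 4.5000, 5.5000
Σ_{t=1}^{7}(y_t−ȳ)(y_{t+1}−ȳ) = 86.7500
γ_1 = 86.7500 / 8 = 10.844

10.844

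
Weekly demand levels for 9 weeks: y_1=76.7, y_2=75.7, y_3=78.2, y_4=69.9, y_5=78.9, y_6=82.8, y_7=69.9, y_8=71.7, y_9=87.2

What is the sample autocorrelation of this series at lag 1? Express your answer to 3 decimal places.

-0.265

Mean ȳ = (76.7 + 75.7 + 78.2 + 69.9 + 78.9 + 82.8 + 69.9 + 71.7 + 87.2)/9 = 76.7778
Numerator Σ_{t=1}^{8}(y_t−ȳ)(y_{t+1}−ȳ) = -72.4638
Denominator Σ(y_t−ȳ)² = 272.9756
r_1 = -72.4638 / 272.9756 = -0.265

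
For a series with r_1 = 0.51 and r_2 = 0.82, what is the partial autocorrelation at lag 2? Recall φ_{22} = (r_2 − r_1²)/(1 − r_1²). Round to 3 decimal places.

φ_{22} = (r_2 − r_1²) / (1 − r_1²)
r_1² = (0.51)² = 0.2601
Numerator = 0.82 − 0.2601 = 0.5599; denominator = 1 − 0.2601 = 0.7399
φ_{22} = 0.5599 / 0.7399 = 0.757

0.757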